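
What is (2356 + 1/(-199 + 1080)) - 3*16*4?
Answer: 1906485/881 ≈ 2164.0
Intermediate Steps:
(2356 + 1/(-199 + 1080)) - 3*16*4 = (2356 + 1/881) - 48*4 = (2356 + 1/881) - 192 = 2075637/881 - 192 = 1906485/881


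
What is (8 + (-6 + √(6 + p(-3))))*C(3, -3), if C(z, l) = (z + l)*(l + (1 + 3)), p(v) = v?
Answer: 0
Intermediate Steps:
C(z, l) = (4 + l)*(l + z) (C(z, l) = (l + z)*(l + 4) = (l + z)*(4 + l) = (4 + l)*(l + z))
(8 + (-6 + √(6 + p(-3))))*C(3, -3) = (8 + (-6 + √(6 - 3)))*((-3)² + 4*(-3) + 4*3 - 3*3) = (8 + (-6 + √3))*(9 - 12 + 12 - 9) = (2 + √3)*0 = 0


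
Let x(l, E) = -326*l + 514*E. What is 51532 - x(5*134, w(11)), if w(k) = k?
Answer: 264298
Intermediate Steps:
51532 - x(5*134, w(11)) = 51532 - (-1630*134 + 514*11) = 51532 - (-326*670 + 5654) = 51532 - (-218420 + 5654) = 51532 - 1*(-212766) = 51532 + 212766 = 264298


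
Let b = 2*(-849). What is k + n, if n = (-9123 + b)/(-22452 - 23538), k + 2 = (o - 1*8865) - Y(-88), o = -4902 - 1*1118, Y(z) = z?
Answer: -226865063/15330 ≈ -14799.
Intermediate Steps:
b = -1698
o = -6020 (o = -4902 - 1118 = -6020)
k = -14799 (k = -2 + ((-6020 - 1*8865) - 1*(-88)) = -2 + ((-6020 - 8865) + 88) = -2 + (-14885 + 88) = -2 - 14797 = -14799)
n = 3607/15330 (n = (-9123 - 1698)/(-22452 - 23538) = -10821/(-45990) = -10821*(-1/45990) = 3607/15330 ≈ 0.23529)
k + n = -14799 + 3607/15330 = -226865063/15330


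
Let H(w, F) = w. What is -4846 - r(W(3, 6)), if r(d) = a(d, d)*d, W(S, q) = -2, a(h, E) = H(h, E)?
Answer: -4850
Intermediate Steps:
a(h, E) = h
r(d) = d² (r(d) = d*d = d²)
-4846 - r(W(3, 6)) = -4846 - 1*(-2)² = -4846 - 1*4 = -4846 - 4 = -4850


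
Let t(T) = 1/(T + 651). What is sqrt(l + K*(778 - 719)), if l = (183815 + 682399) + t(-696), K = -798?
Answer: sqrt(184304695)/15 ≈ 905.06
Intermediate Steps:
t(T) = 1/(651 + T)
l = 38979629/45 (l = (183815 + 682399) + 1/(651 - 696) = 866214 + 1/(-45) = 866214 - 1/45 = 38979629/45 ≈ 8.6621e+5)
sqrt(l + K*(778 - 719)) = sqrt(38979629/45 - 798*(778 - 719)) = sqrt(38979629/45 - 798*59) = sqrt(38979629/45 - 47082) = sqrt(36860939/45) = sqrt(184304695)/15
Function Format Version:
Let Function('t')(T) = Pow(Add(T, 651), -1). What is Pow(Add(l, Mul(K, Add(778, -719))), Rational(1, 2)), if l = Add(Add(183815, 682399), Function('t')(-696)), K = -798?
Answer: Mul(Rational(1, 15), Pow(184304695, Rational(1, 2))) ≈ 905.06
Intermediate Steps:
Function('t')(T) = Pow(Add(651, T), -1)
l = Rational(38979629, 45) (l = Add(Add(183815, 682399), Pow(Add(651, -696), -1)) = Add(866214, Pow(-45, -1)) = Add(866214, Rational(-1, 45)) = Rational(38979629, 45) ≈ 8.6621e+5)
Pow(Add(l, Mul(K, Add(778, -719))), Rational(1, 2)) = Pow(Add(Rational(38979629, 45), Mul(-798, Add(778, -719))), Rational(1, 2)) = Pow(Add(Rational(38979629, 45), Mul(-798, 59)), Rational(1, 2)) = Pow(Add(Rational(38979629, 45), -47082), Rational(1, 2)) = Pow(Rational(36860939, 45), Rational(1, 2)) = Mul(Rational(1, 15), Pow(184304695, Rational(1, 2)))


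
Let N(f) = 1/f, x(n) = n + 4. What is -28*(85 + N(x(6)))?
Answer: -11914/5 ≈ -2382.8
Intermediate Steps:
x(n) = 4 + n
-28*(85 + N(x(6))) = -28*(85 + 1/(4 + 6)) = -28*(85 + 1/10) = -28*(85 + ⅒) = -28*851/10 = -11914/5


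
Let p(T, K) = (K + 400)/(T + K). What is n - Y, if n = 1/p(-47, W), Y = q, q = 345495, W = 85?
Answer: -167565037/485 ≈ -3.4550e+5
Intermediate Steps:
p(T, K) = (400 + K)/(K + T)
Y = 345495
n = 38/485 (n = 1/((400 + 85)/(85 - 47)) = 1/(485/38) = 38/485 ≈ 0.078351)
n - Y = 38/485 - 1*345495 = 38/485 - 345495 = -167565037/485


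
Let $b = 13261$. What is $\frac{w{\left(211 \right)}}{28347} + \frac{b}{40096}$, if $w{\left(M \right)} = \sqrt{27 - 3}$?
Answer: $\frac{13261}{40096} + \frac{2 \sqrt{6}}{28347} \approx 0.3309$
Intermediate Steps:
$w{\left(M \right)} = 2 \sqrt{6}$ ($w{\left(M \right)} = \sqrt{24} = 2 \sqrt{6}$)
$\frac{w{\left(211 \right)}}{28347} + \frac{b}{40096} = \frac{2 \sqrt{6}}{28347} + \frac{13261}{40096} = \frac{13261}{40096} + \frac{2 \sqrt{6}}{28347}$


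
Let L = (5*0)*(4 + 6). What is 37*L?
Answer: 0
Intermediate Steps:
L = 0 (L = 0*10 = 0)
37*L = 37*0 = 0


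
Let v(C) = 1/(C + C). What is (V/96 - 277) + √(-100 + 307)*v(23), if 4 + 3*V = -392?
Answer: -2227/8 + 3*√23/46 ≈ -278.06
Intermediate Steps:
v(C) = 1/(2*C)
V = -132 (V = -4/3 + (⅓)*(-392) = -4/3 - 392/3 = -132)
(V/96 - 277) + √(-100 + 307)*v(23) = (-132/96 - 277) + √(-100 + 307)*((½)/23) = (-132*1/96 - 277) + √207*((½)*(1/23)) = (-11/8 - 277) + (3*√23)*(1/46) = -2227/8 + 3*√23/46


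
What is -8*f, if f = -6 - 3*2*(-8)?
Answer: -336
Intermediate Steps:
f = 42 (f = -6 - 6*(-8) = -6 + 48 = 42)
-8*f = -8*42 = -336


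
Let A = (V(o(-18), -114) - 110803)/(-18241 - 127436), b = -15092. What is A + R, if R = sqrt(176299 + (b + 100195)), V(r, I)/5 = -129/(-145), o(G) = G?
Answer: 3213158/4224633 + sqrt(261402) ≈ 512.04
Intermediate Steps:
V(r, I) = 129/29 (V(r, I) = 5*(-129/(-145)) = 5*(-129*(-1/145)) = 5*(129/145) = 129/29)
R = sqrt(261402) (R = sqrt(176299 + (-15092 + 100195)) = sqrt(176299 + 85103) = sqrt(261402) ≈ 511.27)
A = 3213158/4224633 (A = (129/29 - 110803)/(-18241 - 127436) = -3213158/29/(-145677) = -3213158/29*(-1/145677) = 3213158/4224633 ≈ 0.76058)
A + R = 3213158/4224633 + sqrt(261402)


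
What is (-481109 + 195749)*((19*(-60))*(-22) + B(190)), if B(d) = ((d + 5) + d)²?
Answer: -49454314800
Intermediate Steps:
B(d) = (5 + 2*d)² (B(d) = ((5 + d) + d)² = (5 + 2*d)²)
(-481109 + 195749)*((19*(-60))*(-22) + B(190)) = (-481109 + 195749)*((19*(-60))*(-22) + (5 + 2*190)²) = -285360*(-1140*(-22) + (5 + 380)²) = -285360*(25080 + 385²) = -285360*(25080 + 148225) = -285360*173305 = -49454314800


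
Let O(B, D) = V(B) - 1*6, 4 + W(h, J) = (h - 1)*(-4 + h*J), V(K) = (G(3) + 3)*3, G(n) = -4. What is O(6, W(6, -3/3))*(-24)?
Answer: 216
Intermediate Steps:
V(K) = -3 (V(K) = (-4 + 3)*3 = -1*3 = -3)
W(h, J) = -4 + (-1 + h)*(-4 + J*h) (W(h, J) = -4 + (h - 1)*(-4 + h*J) = -4 + (-1 + h)*(-4 + J*h))
O(B, D) = -9 (O(B, D) = -3 - 1*6 = -3 - 6 = -9)
O(6, W(6, -3/3))*(-24) = -9*(-24) = 216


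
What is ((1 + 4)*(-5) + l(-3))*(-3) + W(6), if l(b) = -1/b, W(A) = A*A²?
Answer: 290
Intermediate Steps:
W(A) = A³
((1 + 4)*(-5) + l(-3))*(-3) + W(6) = ((1 + 4)*(-5) - 1/(-3))*(-3) + 6³ = (5*(-5) - 1*(-⅓))*(-3) + 216 = (-25 + ⅓)*(-3) + 216 = -74/3*(-3) + 216 = 74 + 216 = 290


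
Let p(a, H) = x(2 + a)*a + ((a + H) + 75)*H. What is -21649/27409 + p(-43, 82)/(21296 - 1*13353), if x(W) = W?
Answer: 132583392/217709687 ≈ 0.60899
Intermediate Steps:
p(a, H) = H*(75 + H + a) + a*(2 + a) (p(a, H) = (2 + a)*a + ((a + H) + 75)*H = a*(2 + a) + ((H + a) + 75)*H = a*(2 + a) + (75 + H + a)*H = a*(2 + a) + H*(75 + H + a) = H*(75 + H + a) + a*(2 + a))
-21649/27409 + p(-43, 82)/(21296 - 1*13353) = -21649/27409 + (82² + 75*82 + 82*(-43) - 43*(2 - 43))/(21296 - 1*13353) = -21649*1/27409 + (6724 + 6150 - 3526 - 43*(-41))/(21296 - 13353) = -21649/27409 + (6724 + 6150 - 3526 + 1763)/7943 = -21649/27409 + 11111*(1/7943) = -21649/27409 + 11111/7943 = 132583392/217709687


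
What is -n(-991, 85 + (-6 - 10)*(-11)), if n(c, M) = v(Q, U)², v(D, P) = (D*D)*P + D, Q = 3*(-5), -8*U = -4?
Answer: -38025/4 ≈ -9506.3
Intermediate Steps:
U = ½ (U = -⅛*(-4) = ½ ≈ 0.50000)
Q = -15
v(D, P) = D + P*D² (v(D, P) = D²*P + D = P*D² + D = D + P*D²)
n(c, M) = 38025/4 (n(c, M) = (-15*(1 - 15*½))² = (-15*(1 - 15/2))² = (-15*(-13/2))² = (195/2)² = 38025/4)
-n(-991, 85 + (-6 - 10)*(-11)) = -1*38025/4 = -38025/4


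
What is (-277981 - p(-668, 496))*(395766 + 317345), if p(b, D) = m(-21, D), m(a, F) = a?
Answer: -198216333560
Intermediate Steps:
p(b, D) = -21
(-277981 - p(-668, 496))*(395766 + 317345) = (-277981 - 1*(-21))*(395766 + 317345) = (-277981 + 21)*713111 = -277960*713111 = -198216333560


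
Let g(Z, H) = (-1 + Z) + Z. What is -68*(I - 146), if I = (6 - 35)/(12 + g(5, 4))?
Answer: 210460/21 ≈ 10022.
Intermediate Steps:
g(Z, H) = -1 + 2*Z
I = -29/21 (I = (6 - 35)/(12 + (-1 + 2*5)) = -29/(12 + (-1 + 10)) = -29/(12 + 9) = -29/21 ≈ -1.3810)
-68*(I - 146) = -68*(-29/21 - 146) = -68*(-3095/21) = 210460/21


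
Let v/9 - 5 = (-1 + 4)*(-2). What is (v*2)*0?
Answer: 0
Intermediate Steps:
v = -9 (v = 45 + 9*((-1 + 4)*(-2)) = 45 + 9*(3*(-2)) = 45 + 9*(-6) = 45 - 54 = -9)
(v*2)*0 = -9*2*0 = -18*0 = 0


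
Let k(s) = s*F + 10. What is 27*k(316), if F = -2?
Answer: -16794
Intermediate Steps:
k(s) = 10 - 2*s (k(s) = s*(-2) + 10 = -2*s + 10 = 10 - 2*s)
27*k(316) = 27*(10 - 2*316) = 27*(10 - 632) = 27*(-622) = -16794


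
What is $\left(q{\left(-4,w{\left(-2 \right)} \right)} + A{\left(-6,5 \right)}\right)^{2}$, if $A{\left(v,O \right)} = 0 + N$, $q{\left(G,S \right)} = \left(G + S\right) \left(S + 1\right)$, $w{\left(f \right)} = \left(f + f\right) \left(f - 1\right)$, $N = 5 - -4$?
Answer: $12769$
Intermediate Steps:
$N = 9$ ($N = 5 + 4 = 9$)
$w{\left(f \right)} = 2 f \left(-1 + f\right)$
$q{\left(G,S \right)} = \left(1 + S\right) \left(G + S\right)$ ($q{\left(G,S \right)} = \left(G + S\right) \left(1 + S\right) = \left(1 + S\right) \left(G + S\right)$)
$A{\left(v,O \right)} = 9$ ($A{\left(v,O \right)} = 0 + 9 = 9$)
$\left(q{\left(-4,w{\left(-2 \right)} \right)} + A{\left(-6,5 \right)}\right)^{2} = \left(\left(-4 + 2 \left(-2\right) \left(-1 - 2\right) + \left(2 \left(-2\right) \left(-1 - 2\right)\right)^{2} - 4 \cdot 2 \left(-2\right) \left(-1 - 2\right)\right) + 9\right)^{2} = \left(\left(-4 + 2 \left(-2\right) \left(-3\right) + \left(2 \left(-2\right) \left(-3\right)\right)^{2} - 4 \cdot 2 \left(-2\right) \left(-3\right)\right) + 9\right)^{2} = \left(\left(-4 + 12 + 12^{2} - 48\right) + 9\right)^{2} = \left(\left(-4 + 12 + 144 - 48\right) + 9\right)^{2} = \left(104 + 9\right)^{2} = 113^{2} = 12769$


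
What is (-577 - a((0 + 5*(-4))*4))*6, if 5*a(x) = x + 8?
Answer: -16878/5 ≈ -3375.6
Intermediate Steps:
a(x) = 8/5 + x/5 (a(x) = (x + 8)/5 = (8 + x)/5 = 8/5 + x/5)
(-577 - a((0 + 5*(-4))*4))*6 = (-577 - (8/5 + ((0 + 5*(-4))*4)/5))*6 = (-577 - (8/5 + ((0 - 20)*4)/5))*6 = (-577 - (8/5 + (-20*4)/5))*6 = (-577 - (8/5 + (⅕)*(-80)))*6 = (-577 - (8/5 - 16))*6 = (-577 - 1*(-72/5))*6 = (-577 + 72/5)*6 = -2813/5*6 = -16878/5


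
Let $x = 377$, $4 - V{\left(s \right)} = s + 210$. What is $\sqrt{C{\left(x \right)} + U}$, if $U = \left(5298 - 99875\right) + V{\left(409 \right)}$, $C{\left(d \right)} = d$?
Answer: $21 i \sqrt{215} \approx 307.92 i$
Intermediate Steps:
$V{\left(s \right)} = -206 - s$ ($V{\left(s \right)} = 4 - \left(s + 210\right) = 4 - \left(210 + s\right) = -206 - s$)
$U = -95192$ ($U = \left(5298 - 99875\right) - 615 = -94577 - 615 = -95192$)
$\sqrt{C{\left(x \right)} + U} = \sqrt{377 - 95192} = \sqrt{-94815} = 21 i \sqrt{215}$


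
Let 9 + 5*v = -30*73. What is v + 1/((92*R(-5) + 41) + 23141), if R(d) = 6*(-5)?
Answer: -44907973/102110 ≈ -439.80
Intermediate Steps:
v = -2199/5 (v = -9/5 + (-30*73)/5 = -9/5 + (1/5)*(-2190) = -9/5 - 438 = -2199/5 ≈ -439.80)
R(d) = -30
v + 1/((92*R(-5) + 41) + 23141) = -2199/5 + 1/((92*(-30) + 41) + 23141) = -2199/5 + 1/((-2760 + 41) + 23141) = -2199/5 + 1/(-2719 + 23141) = -2199/5 + 1/20422 = -44907973/102110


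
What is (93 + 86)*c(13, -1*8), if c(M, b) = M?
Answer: 2327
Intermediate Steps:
(93 + 86)*c(13, -1*8) = (93 + 86)*13 = 179*13 = 2327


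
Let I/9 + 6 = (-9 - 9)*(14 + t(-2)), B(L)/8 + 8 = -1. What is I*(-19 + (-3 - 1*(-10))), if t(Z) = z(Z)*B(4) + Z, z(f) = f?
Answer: 303912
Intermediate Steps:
B(L) = -72 (B(L) = -64 + 8*(-1) = -64 - 8 = -72)
t(Z) = -71*Z (t(Z) = Z*(-72) + Z = -72*Z + Z = -71*Z)
I = -25326 (I = -54 + 9*((-9 - 9)*(14 - 71*(-2))) = -54 + 9*(-18*(14 + 142)) = -54 + 9*(-18*156) = -54 + 9*(-2808) = -54 - 25272 = -25326)
I*(-19 + (-3 - 1*(-10))) = -25326*(-19 + (-3 - 1*(-10))) = -25326*(-19 + (-3 + 10)) = -25326*(-19 + 7) = -25326*(-12) = 303912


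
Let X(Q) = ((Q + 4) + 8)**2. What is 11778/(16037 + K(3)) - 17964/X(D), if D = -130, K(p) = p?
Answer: -15518211/27917620 ≈ -0.55586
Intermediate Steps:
X(Q) = (12 + Q)**2 (X(Q) = ((4 + Q) + 8)**2 = (12 + Q)**2)
11778/(16037 + K(3)) - 17964/X(D) = 11778/(16037 + 3) - 17964/(12 - 130)**2 = 11778/16040 - 17964/((-118)**2) = 11778*(1/16040) - 17964/13924 = 5889/8020 - 17964*1/13924 = 5889/8020 - 4491/3481 = -15518211/27917620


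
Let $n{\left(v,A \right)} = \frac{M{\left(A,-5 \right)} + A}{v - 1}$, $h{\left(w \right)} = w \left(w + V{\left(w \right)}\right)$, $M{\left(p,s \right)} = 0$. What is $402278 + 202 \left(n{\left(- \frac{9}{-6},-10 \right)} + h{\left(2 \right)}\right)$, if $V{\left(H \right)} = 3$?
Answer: $400258$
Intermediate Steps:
$h{\left(w \right)} = w \left(3 + w\right)$ ($h{\left(w \right)} = w \left(w + 3\right) = w \left(3 + w\right)$)
$n{\left(v,A \right)} = \frac{A}{-1 + v}$ ($n{\left(v,A \right)} = \frac{0 + A}{v - 1} = \frac{A}{-1 + v}$)
$402278 + 202 \left(n{\left(- \frac{9}{-6},-10 \right)} + h{\left(2 \right)}\right) = 402278 + 202 \left(- \frac{10}{-1 - \frac{9}{-6}} + 2 \left(3 + 2\right)\right) = 402278 + 202 \left(- \frac{10}{-1 - - \frac{3}{2}} + 2 \cdot 5\right) = 402278 + 202 \left(- \frac{10}{-1 + \frac{3}{2}} + 10\right) = 402278 + 202 \left(- 10 \frac{1}{\frac{1}{2}} + 10\right) = 402278 + 202 \left(\left(-10\right) 2 + 10\right) = 402278 + 202 \left(-20 + 10\right) = 402278 + 202 \left(-10\right) = 402278 - 2020 = 400258$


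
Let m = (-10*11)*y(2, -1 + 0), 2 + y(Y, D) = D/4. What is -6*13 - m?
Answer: -651/2 ≈ -325.50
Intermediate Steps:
y(Y, D) = -2 + D/4
m = 495/2 (m = (-10*11)*(-2 + (-1 + 0)/4) = -110*(-2 + (1/4)*(-1)) = -110*(-2 - 1/4) = -110*(-9/4) = 495/2 ≈ 247.50)
-6*13 - m = -6*13 - 1*495/2 = -78 - 495/2 = -651/2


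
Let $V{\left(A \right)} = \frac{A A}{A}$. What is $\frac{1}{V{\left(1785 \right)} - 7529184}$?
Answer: $- \frac{1}{7527399} \approx -1.3285 \cdot 10^{-7}$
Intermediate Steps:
$V{\left(A \right)} = A$ ($V{\left(A \right)} = \frac{A^{2}}{A} = A$)
$\frac{1}{V{\left(1785 \right)} - 7529184} = \frac{1}{1785 - 7529184} = \frac{1}{-7527399} = - \frac{1}{7527399}$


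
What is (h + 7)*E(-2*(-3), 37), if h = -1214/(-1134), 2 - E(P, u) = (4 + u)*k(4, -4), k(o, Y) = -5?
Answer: 105248/63 ≈ 1670.6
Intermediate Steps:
E(P, u) = 22 + 5*u (E(P, u) = 2 - (4 + u)*(-5) = 2 - (-20 - 5*u) = 2 + (20 + 5*u) = 22 + 5*u)
h = 607/567 (h = -1214*(-1/1134) = 607/567 ≈ 1.0705)
(h + 7)*E(-2*(-3), 37) = (607/567 + 7)*(22 + 5*37) = 4576*(22 + 185)/567 = (4576/567)*207 = 105248/63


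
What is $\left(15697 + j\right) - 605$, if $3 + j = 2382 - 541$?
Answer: $16930$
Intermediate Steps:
$j = 1838$ ($j = -3 + \left(2382 - 541\right) = -3 + 1841 = 1838$)
$\left(15697 + j\right) - 605 = \left(15697 + 1838\right) - 605 = 17535 - 605 = 16930$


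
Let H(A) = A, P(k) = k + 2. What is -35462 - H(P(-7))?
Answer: -35457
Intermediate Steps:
P(k) = 2 + k
-35462 - H(P(-7)) = -35462 - (2 - 7) = -35462 - 1*(-5) = -35462 + 5 = -35457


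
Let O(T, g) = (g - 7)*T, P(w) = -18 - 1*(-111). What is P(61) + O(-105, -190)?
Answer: 20778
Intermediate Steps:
P(w) = 93 (P(w) = -18 + 111 = 93)
O(T, g) = T*(-7 + g) (O(T, g) = (-7 + g)*T = T*(-7 + g))
P(61) + O(-105, -190) = 93 - 105*(-7 - 190) = 93 - 105*(-197) = 93 + 20685 = 20778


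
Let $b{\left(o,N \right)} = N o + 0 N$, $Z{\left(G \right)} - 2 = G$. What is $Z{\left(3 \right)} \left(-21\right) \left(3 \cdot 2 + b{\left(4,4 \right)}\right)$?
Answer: $-2310$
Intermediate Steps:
$Z{\left(G \right)} = 2 + G$
$b{\left(o,N \right)} = N o$ ($b{\left(o,N \right)} = N o + 0 = N o$)
$Z{\left(3 \right)} \left(-21\right) \left(3 \cdot 2 + b{\left(4,4 \right)}\right) = \left(2 + 3\right) \left(-21\right) \left(3 \cdot 2 + 4 \cdot 4\right) = 5 \left(-21\right) \left(6 + 16\right) = \left(-105\right) 22 = -2310$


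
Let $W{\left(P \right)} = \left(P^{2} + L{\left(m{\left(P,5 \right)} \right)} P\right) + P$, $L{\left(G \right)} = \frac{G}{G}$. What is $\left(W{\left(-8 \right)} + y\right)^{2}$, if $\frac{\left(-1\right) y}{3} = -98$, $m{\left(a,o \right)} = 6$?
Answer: $116964$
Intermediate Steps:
$L{\left(G \right)} = 1$
$y = 294$ ($y = \left(-3\right) \left(-98\right) = 294$)
$W{\left(P \right)} = P^{2} + 2 P$ ($W{\left(P \right)} = \left(P^{2} + 1 P\right) + P = \left(P^{2} + P\right) + P = \left(P + P^{2}\right) + P = P^{2} + 2 P$)
$\left(W{\left(-8 \right)} + y\right)^{2} = \left(- 8 \left(2 - 8\right) + 294\right)^{2} = \left(\left(-8\right) \left(-6\right) + 294\right)^{2} = \left(48 + 294\right)^{2} = 342^{2} = 116964$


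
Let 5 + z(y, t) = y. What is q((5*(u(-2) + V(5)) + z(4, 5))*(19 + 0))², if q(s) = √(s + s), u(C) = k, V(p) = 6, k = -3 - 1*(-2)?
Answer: 912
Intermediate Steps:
k = -1 (k = -3 + 2 = -1)
u(C) = -1
z(y, t) = -5 + y
q(s) = √2*√s (q(s) = √(2*s) = √2*√s)
q((5*(u(-2) + V(5)) + z(4, 5))*(19 + 0))² = (√2*√((5*(-1 + 6) + (-5 + 4))*(19 + 0)))² = (√2*√((5*5 - 1)*19))² = (√2*√((25 - 1)*19))² = (√2*√(24*19))² = (√2*√456)² = (√2*(2*√114))² = (4*√57)² = 912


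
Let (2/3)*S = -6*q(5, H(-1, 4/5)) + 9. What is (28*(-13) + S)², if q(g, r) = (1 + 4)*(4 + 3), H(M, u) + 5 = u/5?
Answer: 1771561/4 ≈ 4.4289e+5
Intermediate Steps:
H(M, u) = -5 + u/5
q(g, r) = 35 (q(g, r) = 5*7 = 35)
S = -603/2 (S = 3*(-6*35 + 9)/2 = 3*(-210 + 9)/2 = (3/2)*(-201) = -603/2 ≈ -301.50)
(28*(-13) + S)² = (28*(-13) - 603/2)² = (-364 - 603/2)² = (-1331/2)² = 1771561/4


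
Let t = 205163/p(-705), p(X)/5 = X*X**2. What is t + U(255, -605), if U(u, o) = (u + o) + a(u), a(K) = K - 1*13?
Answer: -189217622663/1752013125 ≈ -108.00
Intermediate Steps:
a(K) = -13 + K (a(K) = K - 13 = -13 + K)
p(X) = 5*X**3 (p(X) = 5*(X*X**2) = 5*X**3)
U(u, o) = -13 + o + 2*u (U(u, o) = (u + o) + (-13 + u) = (o + u) + (-13 + u) = -13 + o + 2*u)
t = -205163/1752013125 (t = 205163/((5*(-705)**3)) = 205163/((5*(-350402625))) = 205163/(-1752013125) = 205163*(-1/1752013125) = -205163/1752013125 ≈ -0.00011710)
t + U(255, -605) = -205163/1752013125 + (-13 - 605 + 2*255) = -205163/1752013125 + (-13 - 605 + 510) = -205163/1752013125 - 108 = -189217622663/1752013125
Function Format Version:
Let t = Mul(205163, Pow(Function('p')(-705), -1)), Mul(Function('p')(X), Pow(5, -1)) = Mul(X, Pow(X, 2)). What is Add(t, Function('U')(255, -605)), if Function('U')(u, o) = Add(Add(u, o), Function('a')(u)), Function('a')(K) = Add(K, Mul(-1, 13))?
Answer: Rational(-189217622663, 1752013125) ≈ -108.00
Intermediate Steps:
Function('a')(K) = Add(-13, K) (Function('a')(K) = Add(K, -13) = Add(-13, K))
Function('p')(X) = Mul(5, Pow(X, 3)) (Function('p')(X) = Mul(5, Mul(X, Pow(X, 2))) = Mul(5, Pow(X, 3)))
Function('U')(u, o) = Add(-13, o, Mul(2, u)) (Function('U')(u, o) = Add(Add(u, o), Add(-13, u)) = Add(Add(o, u), Add(-13, u)) = Add(-13, o, Mul(2, u)))
t = Rational(-205163, 1752013125) (t = Mul(205163, Pow(Mul(5, Pow(-705, 3)), -1)) = Mul(205163, Pow(Mul(5, -350402625), -1)) = Mul(205163, Pow(-1752013125, -1)) = Mul(205163, Rational(-1, 1752013125)) = Rational(-205163, 1752013125) ≈ -0.00011710)
Add(t, Function('U')(255, -605)) = Add(Rational(-205163, 1752013125), Add(-13, -605, Mul(2, 255))) = Add(Rational(-205163, 1752013125), Add(-13, -605, 510)) = Add(Rational(-205163, 1752013125), -108) = Rational(-189217622663, 1752013125)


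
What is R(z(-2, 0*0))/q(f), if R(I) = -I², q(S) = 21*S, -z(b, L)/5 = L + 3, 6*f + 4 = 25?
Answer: -150/49 ≈ -3.0612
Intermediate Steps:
f = 7/2 (f = -⅔ + (⅙)*25 = -⅔ + 25/6 = 7/2 ≈ 3.5000)
z(b, L) = -15 - 5*L (z(b, L) = -5*(L + 3) = -5*(3 + L) = -15 - 5*L)
R(z(-2, 0*0))/q(f) = (-(-15 - 0*0)²)/((21*(7/2))) = (-(-15 - 5*0)²)/(147/2) = -(-15 + 0)²*(2/147) = -1*(-15)²*(2/147) = -1*225*(2/147) = -225*2/147 = -150/49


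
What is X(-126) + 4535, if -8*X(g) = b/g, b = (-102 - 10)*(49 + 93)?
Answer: 40673/9 ≈ 4519.2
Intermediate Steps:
b = -15904 (b = -112*142 = -15904)
X(g) = 1988/g (X(g) = -(-1988)/g = 1988/g)
X(-126) + 4535 = 1988/(-126) + 4535 = 1988*(-1/126) + 4535 = -142/9 + 4535 = 40673/9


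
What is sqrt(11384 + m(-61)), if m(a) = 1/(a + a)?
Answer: sqrt(169439334)/122 ≈ 106.70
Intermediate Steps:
m(a) = 1/(2*a)
sqrt(11384 + m(-61)) = sqrt(11384 + (1/2)/(-61)) = sqrt(11384 + (1/2)*(-1/61)) = sqrt(11384 - 1/122) = sqrt(1388847/122) = sqrt(169439334)/122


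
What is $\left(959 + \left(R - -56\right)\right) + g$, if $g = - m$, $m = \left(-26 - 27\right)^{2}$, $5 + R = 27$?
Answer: $-1772$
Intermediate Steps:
$R = 22$ ($R = -5 + 27 = 22$)
$m = 2809$ ($m = \left(-53\right)^{2} = 2809$)
$g = -2809$ ($g = \left(-1\right) 2809 = -2809$)
$\left(959 + \left(R - -56\right)\right) + g = \left(959 + \left(22 - -56\right)\right) - 2809 = \left(959 + \left(22 + 56\right)\right) - 2809 = \left(959 + 78\right) - 2809 = 1037 - 2809 = -1772$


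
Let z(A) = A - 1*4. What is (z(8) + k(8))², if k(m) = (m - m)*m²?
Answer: 16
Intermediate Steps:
z(A) = -4 + A (z(A) = A - 4 = -4 + A)
k(m) = 0 (k(m) = 0*m² = 0)
(z(8) + k(8))² = ((-4 + 8) + 0)² = (4 + 0)² = 4² = 16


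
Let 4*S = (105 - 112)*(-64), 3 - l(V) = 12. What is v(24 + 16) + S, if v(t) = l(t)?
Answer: 103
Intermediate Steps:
l(V) = -9 (l(V) = 3 - 1*12 = 3 - 12 = -9)
v(t) = -9
S = 112 (S = ((105 - 112)*(-64))/4 = (-7*(-64))/4 = (¼)*448 = 112)
v(24 + 16) + S = -9 + 112 = 103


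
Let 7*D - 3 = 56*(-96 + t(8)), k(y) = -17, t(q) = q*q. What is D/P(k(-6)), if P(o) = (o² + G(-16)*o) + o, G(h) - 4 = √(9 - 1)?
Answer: -5367/4046 - 1789*√2/8092 ≈ -1.6392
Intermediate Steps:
t(q) = q²
G(h) = 4 + 2*√2 (G(h) = 4 + √(9 - 1) = 4 + √8 = 4 + 2*√2)
D = -1789/7 (D = 3/7 + (56*(-96 + 8²))/7 = 3/7 + (56*(-96 + 64))/7 = 3/7 + (56*(-32))/7 = 3/7 + (⅐)*(-1792) = 3/7 - 256 = -1789/7 ≈ -255.57)
P(o) = o + o² + o*(4 + 2*√2) (P(o) = (o² + (4 + 2*√2)*o) + o = (o² + o*(4 + 2*√2)) + o = o + o² + o*(4 + 2*√2))
D/P(k(-6)) = -1789*(-1/(17*(5 - 17 + 2*√2)))/7 = -1789*(-1/(17*(-12 + 2*√2)))/7 = -1789/(7*(204 - 34*√2))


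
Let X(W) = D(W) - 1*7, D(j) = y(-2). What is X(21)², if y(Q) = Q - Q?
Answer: 49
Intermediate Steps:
y(Q) = 0
D(j) = 0
X(W) = -7 (X(W) = 0 - 1*7 = 0 - 7 = -7)
X(21)² = (-7)² = 49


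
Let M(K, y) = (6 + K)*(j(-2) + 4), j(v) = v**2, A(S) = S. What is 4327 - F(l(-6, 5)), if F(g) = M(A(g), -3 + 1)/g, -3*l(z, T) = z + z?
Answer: 4307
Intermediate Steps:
l(z, T) = -2*z/3 (l(z, T) = -(z + z)/3 = -2*z/3)
M(K, y) = 48 + 8*K (M(K, y) = (6 + K)*((-2)**2 + 4) = (6 + K)*(4 + 4) = (6 + K)*8 = 48 + 8*K)
F(g) = (48 + 8*g)/g
4327 - F(l(-6, 5)) = 4327 - (8 + 48/((-2/3*(-6)))) = 4327 - (8 + 48/4) = 4327 - (8 + 48*(1/4)) = 4327 - (8 + 12) = 4327 - 1*20 = 4327 - 20 = 4307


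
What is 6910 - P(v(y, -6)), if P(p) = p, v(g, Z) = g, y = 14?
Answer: 6896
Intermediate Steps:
6910 - P(v(y, -6)) = 6910 - 1*14 = 6910 - 14 = 6896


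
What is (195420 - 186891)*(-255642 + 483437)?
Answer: 1942863555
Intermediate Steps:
(195420 - 186891)*(-255642 + 483437) = 8529*227795 = 1942863555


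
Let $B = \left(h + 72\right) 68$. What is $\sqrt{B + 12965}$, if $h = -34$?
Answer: $\sqrt{15549} \approx 124.7$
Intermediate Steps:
$B = 2584$ ($B = \left(-34 + 72\right) 68 = 38 \cdot 68 = 2584$)
$\sqrt{B + 12965} = \sqrt{2584 + 12965} = \sqrt{15549}$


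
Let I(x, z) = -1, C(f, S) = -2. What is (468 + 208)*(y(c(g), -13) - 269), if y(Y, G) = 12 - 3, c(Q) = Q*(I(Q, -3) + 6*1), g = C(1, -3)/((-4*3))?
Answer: -175760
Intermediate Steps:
g = ⅙ (g = -2/((-4*3)) = -2/(-12) = -2*(-1/12) = ⅙ ≈ 0.16667)
c(Q) = 5*Q (c(Q) = Q*(-1 + 6*1) = Q*(-1 + 6) = Q*5 = 5*Q)
y(Y, G) = 9
(468 + 208)*(y(c(g), -13) - 269) = (468 + 208)*(9 - 269) = 676*(-260) = -175760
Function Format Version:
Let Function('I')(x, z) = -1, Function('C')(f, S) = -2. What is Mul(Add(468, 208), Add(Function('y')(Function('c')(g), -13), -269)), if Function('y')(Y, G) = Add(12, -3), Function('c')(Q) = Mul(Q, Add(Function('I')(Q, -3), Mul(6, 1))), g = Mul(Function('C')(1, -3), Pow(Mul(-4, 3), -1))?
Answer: -175760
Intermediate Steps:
g = Rational(1, 6) (g = Mul(-2, Pow(Mul(-4, 3), -1)) = Mul(-2, Pow(-12, -1)) = Mul(-2, Rational(-1, 12)) = Rational(1, 6) ≈ 0.16667)
Function('c')(Q) = Mul(5, Q) (Function('c')(Q) = Mul(Q, Add(-1, Mul(6, 1))) = Mul(Q, Add(-1, 6)) = Mul(Q, 5) = Mul(5, Q))
Function('y')(Y, G) = 9
Mul(Add(468, 208), Add(Function('y')(Function('c')(g), -13), -269)) = Mul(Add(468, 208), Add(9, -269)) = Mul(676, -260) = -175760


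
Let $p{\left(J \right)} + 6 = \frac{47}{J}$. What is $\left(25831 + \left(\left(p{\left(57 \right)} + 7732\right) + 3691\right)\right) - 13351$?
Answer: $\frac{1362176}{57} \approx 23898.0$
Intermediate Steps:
$p{\left(J \right)} = -6 + \frac{47}{J}$
$\left(25831 + \left(\left(p{\left(57 \right)} + 7732\right) + 3691\right)\right) - 13351 = \left(25831 + \left(\left(\left(-6 + \frac{47}{57}\right) + 7732\right) + 3691\right)\right) - 13351 = \left(25831 + \left(\left(- \frac{295}{57} + 7732\right) + 3691\right)\right) - 13351 = \left(25831 + \left(\frac{440429}{57} + 3691\right)\right) - 13351 = \left(25831 + \frac{650816}{57}\right) - 13351 = \frac{2123183}{57} - 13351 = \frac{1362176}{57}$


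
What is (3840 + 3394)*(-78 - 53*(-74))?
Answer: 27807496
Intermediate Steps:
(3840 + 3394)*(-78 - 53*(-74)) = 7234*(-78 + 3922) = 7234*3844 = 27807496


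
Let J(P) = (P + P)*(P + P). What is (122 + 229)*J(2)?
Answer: 5616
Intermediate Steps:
J(P) = 4*P² (J(P) = (2*P)*(2*P) = 4*P²)
(122 + 229)*J(2) = (122 + 229)*(4*2²) = 351*(4*4) = 351*16 = 5616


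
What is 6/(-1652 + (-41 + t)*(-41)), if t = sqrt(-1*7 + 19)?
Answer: -174/19331 - 492*sqrt(3)/19331 ≈ -0.053084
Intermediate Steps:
t = 2*sqrt(3) (t = sqrt(-7 + 19) = sqrt(12) = 2*sqrt(3) ≈ 3.4641)
6/(-1652 + (-41 + t)*(-41)) = 6/(-1652 + (-41 + 2*sqrt(3))*(-41)) = 6/(-1652 + (1681 - 82*sqrt(3))) = 6/(29 - 82*sqrt(3))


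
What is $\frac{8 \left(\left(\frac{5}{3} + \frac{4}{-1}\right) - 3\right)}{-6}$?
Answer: $\frac{64}{9} \approx 7.1111$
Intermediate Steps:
$\frac{8 \left(\left(\frac{5}{3} + \frac{4}{-1}\right) - 3\right)}{-6} = 8 \left(\left(5 \cdot \frac{1}{3} + 4 \left(-1\right)\right) - 3\right) \left(- \frac{1}{6}\right) = 8 \left(\left(\frac{5}{3} - 4\right) - 3\right) \left(- \frac{1}{6}\right) = 8 \left(- \frac{7}{3} - 3\right) \left(- \frac{1}{6}\right) = 8 \left(- \frac{16}{3}\right) \left(- \frac{1}{6}\right) = \left(- \frac{128}{3}\right) \left(- \frac{1}{6}\right) = \frac{64}{9}$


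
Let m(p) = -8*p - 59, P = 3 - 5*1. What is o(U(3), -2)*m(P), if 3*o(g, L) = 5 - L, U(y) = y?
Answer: -301/3 ≈ -100.33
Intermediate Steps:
P = -2 (P = 3 - 5 = -2)
m(p) = -59 - 8*p
o(g, L) = 5/3 - L/3 (o(g, L) = (5 - L)/3 = 5/3 - L/3)
o(U(3), -2)*m(P) = (5/3 - ⅓*(-2))*(-59 - 8*(-2)) = (5/3 + ⅔)*(-59 + 16) = (7/3)*(-43) = -301/3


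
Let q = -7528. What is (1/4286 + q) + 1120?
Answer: -27464687/4286 ≈ -6408.0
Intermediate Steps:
(1/4286 + q) + 1120 = (1/4286 - 7528) + 1120 = -32265007/4286 + 1120 = -27464687/4286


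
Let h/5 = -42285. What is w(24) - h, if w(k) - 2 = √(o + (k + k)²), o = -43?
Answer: 211427 + √2261 ≈ 2.1147e+5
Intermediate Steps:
h = -211425 (h = 5*(-42285) = -211425)
w(k) = 2 + √(-43 + 4*k²) (w(k) = 2 + √(-43 + (k + k)²) = 2 + √(-43 + (2*k)²) = 2 + √(-43 + 4*k²))
w(24) - h = (2 + √(-43 + 4*24²)) - 1*(-211425) = (2 + √(-43 + 4*576)) + 211425 = (2 + √(-43 + 2304)) + 211425 = (2 + √2261) + 211425 = 211427 + √2261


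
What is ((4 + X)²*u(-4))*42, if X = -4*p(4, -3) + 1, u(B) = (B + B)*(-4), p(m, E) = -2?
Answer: 227136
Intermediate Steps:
u(B) = -8*B (u(B) = (2*B)*(-4) = -8*B)
X = 9 (X = -4*(-2) + 1 = 8 + 1 = 9)
((4 + X)²*u(-4))*42 = ((4 + 9)²*(-8*(-4)))*42 = (13²*32)*42 = (169*32)*42 = 5408*42 = 227136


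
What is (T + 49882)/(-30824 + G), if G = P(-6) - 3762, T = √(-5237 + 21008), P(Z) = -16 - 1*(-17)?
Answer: -49882/34585 - √15771/34585 ≈ -1.4459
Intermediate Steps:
P(Z) = 1 (P(Z) = -16 + 17 = 1)
T = √15771 ≈ 125.58
G = -3761 (G = 1 - 3762 = -3761)
(T + 49882)/(-30824 + G) = (√15771 + 49882)/(-30824 - 3761) = (49882 + √15771)/(-34585) = (49882 + √15771)*(-1/34585) = -49882/34585 - √15771/34585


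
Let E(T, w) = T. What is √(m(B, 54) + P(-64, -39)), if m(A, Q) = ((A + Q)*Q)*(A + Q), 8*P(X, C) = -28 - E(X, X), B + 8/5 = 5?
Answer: 3*√1976906/10 ≈ 421.81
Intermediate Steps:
B = 17/5 (B = -8/5 + 5 = 17/5 ≈ 3.4000)
P(X, C) = -7/2 - X/8 (P(X, C) = (-28 - X)/8 = -7/2 - X/8)
m(A, Q) = Q*(A + Q)² (m(A, Q) = (Q*(A + Q))*(A + Q) = Q*(A + Q)²)
√(m(B, 54) + P(-64, -39)) = √(54*(17/5 + 54)² + (-7/2 - ⅛*(-64))) = √(54*(287/5)² + (-7/2 + 8)) = √(54*(82369/25) + 9/2) = √(4447926/25 + 9/2) = √(8896077/50) = 3*√1976906/10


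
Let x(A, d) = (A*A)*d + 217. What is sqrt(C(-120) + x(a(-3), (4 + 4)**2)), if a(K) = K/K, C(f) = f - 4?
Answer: sqrt(157) ≈ 12.530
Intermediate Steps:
C(f) = -4 + f
a(K) = 1
x(A, d) = 217 + d*A**2 (x(A, d) = A**2*d + 217 = d*A**2 + 217 = 217 + d*A**2)
sqrt(C(-120) + x(a(-3), (4 + 4)**2)) = sqrt((-4 - 120) + (217 + (4 + 4)**2*1**2)) = sqrt(-124 + (217 + 8**2*1)) = sqrt(-124 + (217 + 64*1)) = sqrt(-124 + (217 + 64)) = sqrt(-124 + 281) = sqrt(157)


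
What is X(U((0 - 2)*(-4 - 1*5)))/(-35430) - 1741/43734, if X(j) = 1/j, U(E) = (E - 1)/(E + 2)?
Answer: -11661071/292682506 ≈ -0.039842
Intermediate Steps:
U(E) = (-1 + E)/(2 + E)
X(U((0 - 2)*(-4 - 1*5)))/(-35430) - 1741/43734 = 1/(((-1 + (0 - 2)*(-4 - 1*5))/(2 + (0 - 2)*(-4 - 1*5)))*(-35430)) - 1741/43734 = -1/35430/((-1 - 2*(-4 - 5))/(2 - 2*(-4 - 5))) - 1741*1/43734 = -1/35430/((-1 - 2*(-9))/(2 - 2*(-9))) - 1741/43734 = -1/35430/((-1 + 18)/(2 + 18)) - 1741/43734 = -1/35430/(17/20) - 1741/43734 = (20/17)*(-1/35430) - 1741/43734 = -2/60231 - 1741/43734 = -11661071/292682506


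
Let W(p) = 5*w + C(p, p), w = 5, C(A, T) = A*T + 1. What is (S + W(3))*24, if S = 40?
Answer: 1800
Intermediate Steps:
C(A, T) = 1 + A*T
W(p) = 26 + p² (W(p) = 5*5 + (1 + p*p) = 25 + (1 + p²) = 26 + p²)
(S + W(3))*24 = (40 + (26 + 3²))*24 = (40 + (26 + 9))*24 = (40 + 35)*24 = 75*24 = 1800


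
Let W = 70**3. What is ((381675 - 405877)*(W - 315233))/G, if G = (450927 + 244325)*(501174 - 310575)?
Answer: -336008467/66257167974 ≈ -0.0050713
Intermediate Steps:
W = 343000
G = 132514335948 (G = 695252*190599 = 132514335948)
((381675 - 405877)*(W - 315233))/G = ((381675 - 405877)*(343000 - 315233))/132514335948 = -24202*27767*(1/132514335948) = -672016934*1/132514335948 = -336008467/66257167974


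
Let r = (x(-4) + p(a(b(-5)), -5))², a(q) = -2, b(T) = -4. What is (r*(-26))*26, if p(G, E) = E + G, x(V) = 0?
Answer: -33124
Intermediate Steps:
r = 49 (r = (0 + (-5 - 2))² = (0 - 7)² = (-7)² = 49)
(r*(-26))*26 = (49*(-26))*26 = -1274*26 = -33124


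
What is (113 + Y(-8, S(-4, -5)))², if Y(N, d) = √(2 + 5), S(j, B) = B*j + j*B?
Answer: (113 + √7)² ≈ 13374.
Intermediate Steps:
S(j, B) = 2*B*j (S(j, B) = B*j + B*j = 2*B*j)
Y(N, d) = √7
(113 + Y(-8, S(-4, -5)))² = (113 + √7)²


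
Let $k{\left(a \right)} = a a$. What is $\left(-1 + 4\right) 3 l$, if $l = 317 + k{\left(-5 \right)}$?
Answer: $3078$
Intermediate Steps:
$k{\left(a \right)} = a^{2}$
$l = 342$ ($l = 317 + \left(-5\right)^{2} = 317 + 25 = 342$)
$\left(-1 + 4\right) 3 l = \left(-1 + 4\right) 3 \cdot 342 = 3 \cdot 3 \cdot 342 = 9 \cdot 342 = 3078$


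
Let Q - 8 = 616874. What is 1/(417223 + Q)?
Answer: 1/1034105 ≈ 9.6702e-7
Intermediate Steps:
Q = 616882 (Q = 8 + 616874 = 616882)
1/(417223 + Q) = 1/(417223 + 616882) = 1/1034105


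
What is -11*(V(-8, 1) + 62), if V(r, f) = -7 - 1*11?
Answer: -484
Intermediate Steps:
V(r, f) = -18 (V(r, f) = -7 - 11 = -18)
-11*(V(-8, 1) + 62) = -11*(-18 + 62) = -11*44 = -1*484 = -484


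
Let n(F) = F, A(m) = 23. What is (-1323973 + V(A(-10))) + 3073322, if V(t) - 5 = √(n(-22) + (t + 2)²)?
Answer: 1749354 + 3*√67 ≈ 1.7494e+6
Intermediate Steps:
V(t) = 5 + √(-22 + (2 + t)²) (V(t) = 5 + √(-22 + (t + 2)²) = 5 + √(-22 + (2 + t)²))
(-1323973 + V(A(-10))) + 3073322 = (-1323973 + (5 + √(-22 + (2 + 23)²))) + 3073322 = (-1323973 + (5 + √(-22 + 25²))) + 3073322 = (-1323973 + (5 + √(-22 + 625))) + 3073322 = (-1323973 + (5 + √603)) + 3073322 = (-1323973 + (5 + 3*√67)) + 3073322 = (-1323968 + 3*√67) + 3073322 = 1749354 + 3*√67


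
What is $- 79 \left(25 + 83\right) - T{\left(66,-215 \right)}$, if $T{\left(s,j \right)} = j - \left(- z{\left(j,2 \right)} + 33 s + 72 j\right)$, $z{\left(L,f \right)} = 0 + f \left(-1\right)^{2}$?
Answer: $-21621$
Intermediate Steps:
$z{\left(L,f \right)} = f$ ($z{\left(L,f \right)} = 0 + f 1 = 0 + f = f$)
$T{\left(s,j \right)} = 2 - 71 j - 33 s$ ($T{\left(s,j \right)} = j - \left(-2 + 33 s + 72 j\right) = 2 - 71 j - 33 s$)
$- 79 \left(25 + 83\right) - T{\left(66,-215 \right)} = - 79 \left(25 + 83\right) - \left(2 - -15265 - 2178\right) = \left(-79\right) 108 - \left(2 + 15265 - 2178\right) = -8532 - 13089 = -21621$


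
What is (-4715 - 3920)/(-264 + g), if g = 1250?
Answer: -8635/986 ≈ -8.7576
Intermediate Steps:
(-4715 - 3920)/(-264 + g) = (-4715 - 3920)/(-264 + 1250) = -8635/986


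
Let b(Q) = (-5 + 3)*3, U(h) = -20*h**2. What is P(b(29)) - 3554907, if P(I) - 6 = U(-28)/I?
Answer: -10656863/3 ≈ -3.5523e+6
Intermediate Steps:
b(Q) = -6 (b(Q) = -2*3 = -6)
P(I) = 6 - 15680/I (P(I) = 6 + (-20*(-28)**2)/I = 6 + (-20*784)/I = 6 - 15680/I)
P(b(29)) - 3554907 = (6 - 15680/(-6)) - 3554907 = (6 - 15680*(-1/6)) - 3554907 = (6 + 7840/3) - 3554907 = 7858/3 - 3554907 = -10656863/3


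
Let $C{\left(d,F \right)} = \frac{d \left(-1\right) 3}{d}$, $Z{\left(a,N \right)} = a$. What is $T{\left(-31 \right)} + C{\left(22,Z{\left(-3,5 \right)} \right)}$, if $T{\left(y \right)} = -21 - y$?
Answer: $7$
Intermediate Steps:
$C{\left(d,F \right)} = -3$ ($C{\left(d,F \right)} = \frac{- d 3}{d} = \frac{\left(-3\right) d}{d} = -3$)
$T{\left(-31 \right)} + C{\left(22,Z{\left(-3,5 \right)} \right)} = \left(-21 - -31\right) - 3 = \left(-21 + 31\right) - 3 = 10 - 3 = 7$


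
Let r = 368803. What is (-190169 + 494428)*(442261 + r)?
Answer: 246773521576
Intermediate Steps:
(-190169 + 494428)*(442261 + r) = (-190169 + 494428)*(442261 + 368803) = 304259*811064 = 246773521576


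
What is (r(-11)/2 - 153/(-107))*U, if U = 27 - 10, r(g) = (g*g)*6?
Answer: 662898/107 ≈ 6195.3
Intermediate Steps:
r(g) = 6*g**2 (r(g) = g**2*6 = 6*g**2)
U = 17
(r(-11)/2 - 153/(-107))*U = ((6*(-11)**2)/2 - 153/(-107))*17 = ((6*121)*(1/2) - 153*(-1/107))*17 = (726*(1/2) + 153/107)*17 = (363 + 153/107)*17 = (38994/107)*17 = 662898/107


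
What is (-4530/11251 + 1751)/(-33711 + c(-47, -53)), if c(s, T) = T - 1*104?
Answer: -19695971/381048868 ≈ -0.051689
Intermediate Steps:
c(s, T) = -104 + T (c(s, T) = T - 104 = -104 + T)
(-4530/11251 + 1751)/(-33711 + c(-47, -53)) = (-4530/11251 + 1751)/(-33711 + (-104 - 53)) = (-4530*1/11251 + 1751)/(-33711 - 157) = (-4530/11251 + 1751)/(-33868) = (19695971/11251)*(-1/33868) = -19695971/381048868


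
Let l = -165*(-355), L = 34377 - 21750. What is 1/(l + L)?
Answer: 1/71202 ≈ 1.4045e-5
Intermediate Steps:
L = 12627
l = 58575
1/(l + L) = 1/(58575 + 12627) = 1/71202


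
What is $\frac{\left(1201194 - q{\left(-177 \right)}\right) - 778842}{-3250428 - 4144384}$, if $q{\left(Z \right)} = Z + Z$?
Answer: $- \frac{211353}{3697406} \approx -0.057163$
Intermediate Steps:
$q{\left(Z \right)} = 2 Z$
$\frac{\left(1201194 - q{\left(-177 \right)}\right) - 778842}{-3250428 - 4144384} = \frac{\left(1201194 - 2 \left(-177\right)\right) - 778842}{-3250428 - 4144384} = \frac{\left(1201194 - -354\right) - 778842}{-7394812} = \left(\left(1201194 + 354\right) - 778842\right) \left(- \frac{1}{7394812}\right) = \left(1201548 - 778842\right) \left(- \frac{1}{7394812}\right) = 422706 \left(- \frac{1}{7394812}\right) = - \frac{211353}{3697406}$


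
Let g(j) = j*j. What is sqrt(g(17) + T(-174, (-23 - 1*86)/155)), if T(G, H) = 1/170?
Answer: 3*sqrt(928030)/170 ≈ 17.000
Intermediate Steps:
T(G, H) = 1/170
g(j) = j**2
sqrt(g(17) + T(-174, (-23 - 1*86)/155)) = sqrt(17**2 + 1/170) = sqrt(289 + 1/170) = sqrt(49131/170) = 3*sqrt(928030)/170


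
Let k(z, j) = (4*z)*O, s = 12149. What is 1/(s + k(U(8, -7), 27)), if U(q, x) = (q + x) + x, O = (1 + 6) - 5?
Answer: 1/12101 ≈ 8.2638e-5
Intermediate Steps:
O = 2 (O = 7 - 5 = 2)
U(q, x) = q + 2*x
k(z, j) = 8*z (k(z, j) = (4*z)*2 = 8*z)
1/(s + k(U(8, -7), 27)) = 1/(12149 + 8*(8 + 2*(-7))) = 1/(12149 + 8*(8 - 14)) = 1/(12149 + 8*(-6)) = 1/(12149 - 48) = 1/12101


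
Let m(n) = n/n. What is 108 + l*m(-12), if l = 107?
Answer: 215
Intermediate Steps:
m(n) = 1
108 + l*m(-12) = 108 + 107*1 = 108 + 107 = 215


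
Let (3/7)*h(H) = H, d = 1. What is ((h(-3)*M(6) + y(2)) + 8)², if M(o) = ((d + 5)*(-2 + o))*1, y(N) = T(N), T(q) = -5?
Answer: 27225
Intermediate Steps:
h(H) = 7*H/3
y(N) = -5
M(o) = -12 + 6*o (M(o) = ((1 + 5)*(-2 + o))*1 = (6*(-2 + o))*1 = (-12 + 6*o)*1 = -12 + 6*o)
((h(-3)*M(6) + y(2)) + 8)² = ((((7/3)*(-3))*(-12 + 6*6) - 5) + 8)² = ((-7*(-12 + 36) - 5) + 8)² = ((-7*24 - 5) + 8)² = ((-168 - 5) + 8)² = (-173 + 8)² = (-165)² = 27225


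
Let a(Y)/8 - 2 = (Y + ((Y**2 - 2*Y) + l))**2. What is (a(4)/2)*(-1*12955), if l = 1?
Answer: -8861220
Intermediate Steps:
a(Y) = 16 + 8*(1 + Y**2 - Y)**2 (a(Y) = 16 + 8*(Y + ((Y**2 - 2*Y) + 1))**2 = 16 + 8*(Y + (1 + Y**2 - 2*Y))**2 = 16 + 8*(1 + Y**2 - Y)**2)
(a(4)/2)*(-1*12955) = ((16 + 8*(1 + 4**2 - 1*4)**2)/2)*(-1*12955) = ((16 + 8*(1 + 16 - 4)**2)*(1/2))*(-12955) = ((16 + 8*13**2)*(1/2))*(-12955) = ((16 + 8*169)*(1/2))*(-12955) = ((16 + 1352)*(1/2))*(-12955) = (1368*(1/2))*(-12955) = 684*(-12955) = -8861220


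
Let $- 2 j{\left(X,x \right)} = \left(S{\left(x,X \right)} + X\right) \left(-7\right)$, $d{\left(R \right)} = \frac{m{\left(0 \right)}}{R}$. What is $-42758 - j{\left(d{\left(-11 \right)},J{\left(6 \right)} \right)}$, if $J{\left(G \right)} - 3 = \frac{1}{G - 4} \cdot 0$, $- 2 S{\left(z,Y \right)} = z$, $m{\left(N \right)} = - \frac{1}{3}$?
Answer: $- \frac{5643377}{132} \approx -42753.0$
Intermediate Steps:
$m{\left(N \right)} = - \frac{1}{3}$ ($m{\left(N \right)} = \left(-1\right) \frac{1}{3} = - \frac{1}{3}$)
$S{\left(z,Y \right)} = - \frac{z}{2}$
$J{\left(G \right)} = 3$ ($J{\left(G \right)} = 3 + \frac{1}{G - 4} \cdot 0 = 3 + \frac{1}{-4 + G} 0 = 3 + 0 = 3$)
$d{\left(R \right)} = - \frac{1}{3 R}$
$j{\left(X,x \right)} = - \frac{7 x}{4} + \frac{7 X}{2}$ ($j{\left(X,x \right)} = - \frac{\left(- \frac{x}{2} + X\right) \left(-7\right)}{2} = - \frac{\left(X - \frac{x}{2}\right) \left(-7\right)}{2} = - \frac{- 7 X + \frac{7 x}{2}}{2} = - \frac{7 x}{4} + \frac{7 X}{2}$)
$-42758 - j{\left(d{\left(-11 \right)},J{\left(6 \right)} \right)} = -42758 - \left(\left(- \frac{7}{4}\right) 3 + \frac{7 \left(- \frac{1}{3 \left(-11\right)}\right)}{2}\right) = -42758 - \left(- \frac{21}{4} + \frac{7 \left(\left(- \frac{1}{3}\right) \left(- \frac{1}{11}\right)\right)}{2}\right) = -42758 - \left(- \frac{21}{4} + \frac{7}{2} \cdot \frac{1}{33}\right) = -42758 - \left(- \frac{21}{4} + \frac{7}{66}\right) = -42758 - - \frac{679}{132} = -42758 + \frac{679}{132} = - \frac{5643377}{132}$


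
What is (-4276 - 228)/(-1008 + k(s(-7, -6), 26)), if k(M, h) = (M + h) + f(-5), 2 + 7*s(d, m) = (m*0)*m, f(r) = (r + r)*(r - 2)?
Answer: 15764/3193 ≈ 4.9370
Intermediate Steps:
f(r) = 2*r*(-2 + r) (f(r) = (2*r)*(-2 + r) = 2*r*(-2 + r))
s(d, m) = -2/7 (s(d, m) = -2/7 + ((m*0)*m)/7 = -2/7 + (0*m)/7 = -2/7 + (⅐)*0 = -2/7 + 0 = -2/7)
k(M, h) = 70 + M + h (k(M, h) = (M + h) + 2*(-5)*(-2 - 5) = (M + h) + 2*(-5)*(-7) = (M + h) + 70 = 70 + M + h)
(-4276 - 228)/(-1008 + k(s(-7, -6), 26)) = (-4276 - 228)/(-1008 + (70 - 2/7 + 26)) = -4504/(-1008 + 670/7) = -4504/(-6386/7) = -4504*(-7/6386) = 15764/3193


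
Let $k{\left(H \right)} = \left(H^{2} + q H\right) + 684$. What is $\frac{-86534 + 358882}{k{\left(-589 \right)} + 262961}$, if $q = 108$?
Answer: $\frac{136174}{273477} \approx 0.49794$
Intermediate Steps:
$k{\left(H \right)} = 684 + H^{2} + 108 H$ ($k{\left(H \right)} = \left(H^{2} + 108 H\right) + 684 = 684 + H^{2} + 108 H$)
$\frac{-86534 + 358882}{k{\left(-589 \right)} + 262961} = \frac{-86534 + 358882}{\left(684 + \left(-589\right)^{2} + 108 \left(-589\right)\right) + 262961} = \frac{272348}{\left(684 + 346921 - 63612\right) + 262961} = \frac{272348}{283993 + 262961} = \frac{272348}{546954} = 272348 \cdot \frac{1}{546954} = \frac{136174}{273477}$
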